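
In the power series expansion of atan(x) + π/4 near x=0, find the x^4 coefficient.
Expand to order 4: atan(x) + π/4 = -x^3/3 + x + π/4 + O(x^5).
The coefficient of x^4 is 0.

Final answer: 0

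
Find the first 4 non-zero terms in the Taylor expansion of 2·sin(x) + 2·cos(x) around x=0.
-x^3/3 - x^2 + 2·x + 2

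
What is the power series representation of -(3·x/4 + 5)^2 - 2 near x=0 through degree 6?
-9·x^2/16 - 15·x/2 - 27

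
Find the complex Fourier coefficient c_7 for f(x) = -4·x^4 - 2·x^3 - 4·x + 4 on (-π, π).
Compute the real Fourier coefficients first: a_7 = -192/2401 + 32·π^2/49, b_7 = -4·π^2/7 - 368/343.
Then c_7 = (a_7 − i·b_7)/2 = -96/2401 + 16·π^2/49 + 184·i/343 + 2·i·π^2/7.

Final answer: -96/2401 + 16·π^2/49 + 184·i/343 + 2·i·π^2/7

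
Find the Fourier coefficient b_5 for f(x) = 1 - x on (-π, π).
b_5 = (1/π) ∫_{-π}^{π} f(x)·sin(5x) dx.
Evaluate the integral (use parity and integration by parts as needed): b_5 = -2/5.

Final answer: -2/5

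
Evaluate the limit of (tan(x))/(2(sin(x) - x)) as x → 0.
Both numerator and denominator → 0 as x → 0; this is a 0/0 indeterminate form.
Expand each to leading order near x = 0: numerator ~ x, denominator ~ -x^3/3.
The limit of the ratio is -∞.

Final answer: -∞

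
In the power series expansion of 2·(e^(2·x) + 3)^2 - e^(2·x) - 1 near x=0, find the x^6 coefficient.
Expand to order 6: 2·(e^(2·x) + 3)^2 - e^(2·x) - 1 = 556·x^6/45 + 20·x^5 + 86·x^4/3 + 36·x^3 + 38·x^2 + 30·x + 30 + O(x^7).
The coefficient of x^6 is 556/45.

Final answer: 556/45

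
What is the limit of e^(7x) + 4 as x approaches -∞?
Evaluate the dominant behaviour as x → -∞; each term tends to a finite value or vanishes.
Limit = 4.

Final answer: 4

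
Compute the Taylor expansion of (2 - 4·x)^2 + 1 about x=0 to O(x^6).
16·x^2 - 16·x + 5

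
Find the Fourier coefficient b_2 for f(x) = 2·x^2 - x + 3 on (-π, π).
b_2 = (1/π) ∫_{-π}^{π} f(x)·sin(2x) dx.
Evaluate the integral (use parity and integration by parts as needed): b_2 = 1.

Final answer: 1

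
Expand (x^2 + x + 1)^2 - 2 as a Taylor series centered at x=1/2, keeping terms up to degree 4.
17/16 + 7·(x - 1/2) + 15·(x - 1/2)^2/2 + 4·(x - 1/2)^3 + (x - 1/2)^4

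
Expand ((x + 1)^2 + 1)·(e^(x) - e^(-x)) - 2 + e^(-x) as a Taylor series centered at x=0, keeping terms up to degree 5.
43·x^5/120 + 17·x^4/24 + 5·x^3/2 + 9·x^2/2 + 3·x - 1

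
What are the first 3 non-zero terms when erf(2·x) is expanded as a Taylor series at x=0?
32·x^5/(5·√(π)) - 16·x^3/(3·√(π)) + 4·x/√(π)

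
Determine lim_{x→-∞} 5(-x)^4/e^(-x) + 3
The quotient is an ∞/∞ indeterminate form as x → -∞.
Compare growth rates of the dominant terms (exponentials ≫ polynomials ≫ logarithms), or apply L'Hôpital's rule; the quotient → 0.
Adding the constant: 0 + 3 = 3. Limit = 3.

Final answer: 3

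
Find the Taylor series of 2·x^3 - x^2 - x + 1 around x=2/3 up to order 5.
13/27 + (x - 2/3)/3 + 3·(x - 2/3)^2 + 2·(x - 2/3)^3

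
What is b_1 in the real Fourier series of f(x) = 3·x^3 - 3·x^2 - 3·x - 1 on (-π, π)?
b_1 = (1/π) ∫_{-π}^{π} f(x)·sin(1x) dx.
Evaluate the integral (use parity and integration by parts as needed): b_1 = -42 + 6·π^2.

Final answer: -42 + 6·π^2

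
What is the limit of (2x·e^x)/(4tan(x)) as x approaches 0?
Both numerator and denominator → 0 as x → 0; this is a 0/0 indeterminate form.
Expand each to leading order near x = 0: numerator ~ 2·x, denominator ~ 4·x.
The limit of the ratio is 1/2.

Final answer: 1/2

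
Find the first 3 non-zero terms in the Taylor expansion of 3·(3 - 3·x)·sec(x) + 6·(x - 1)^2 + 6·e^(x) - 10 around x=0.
27·x^2/2 - 15·x + 11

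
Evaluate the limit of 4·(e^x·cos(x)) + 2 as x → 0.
Direct substitution at x = 0 gives 6.

Final answer: 6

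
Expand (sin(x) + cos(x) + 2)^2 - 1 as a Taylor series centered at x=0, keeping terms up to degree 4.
x^4/6 - 2·x^3 - 2·x^2 + 6·x + 8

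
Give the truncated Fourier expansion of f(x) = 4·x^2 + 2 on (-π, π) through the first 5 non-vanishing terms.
-16·cos(x) + 4·cos(2·x) - 16·cos(3·x)/9 + cos(4·x) + 2 + 4·π^2/3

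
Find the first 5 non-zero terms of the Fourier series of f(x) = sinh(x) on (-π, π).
sin(x)·sinh(π)/π - 4·sin(2·x)·sinh(π)/(5·π) + 3·sin(3·x)·sinh(π)/(5·π) - 8·sin(4·x)·sinh(π)/(17·π) + 5·sin(5·x)·sinh(π)/(13·π)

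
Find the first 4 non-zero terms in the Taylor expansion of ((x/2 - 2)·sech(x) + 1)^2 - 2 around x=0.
3·x^3/2 - 7·x^2/4 - x - 1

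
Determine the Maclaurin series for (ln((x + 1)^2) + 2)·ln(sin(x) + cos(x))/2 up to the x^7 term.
-323·x^7/315 + 173·x^6/180 - 11·x^5/12 + 5·x^4/6 - 5·x^3/6 + x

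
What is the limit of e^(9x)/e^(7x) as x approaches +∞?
This is an ∞/∞ indeterminate form as x → +∞.
Rewrite e^(9x)/e^(7x) = e^((9−7)x) = e^(2x); the exponent coefficient is 2 > 0 so e^(2x) → ∞.
Limit = ∞.

Final answer: ∞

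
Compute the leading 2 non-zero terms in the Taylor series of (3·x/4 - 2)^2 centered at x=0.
4 - 3·x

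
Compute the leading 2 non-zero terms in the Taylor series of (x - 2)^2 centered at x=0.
4 - 4·x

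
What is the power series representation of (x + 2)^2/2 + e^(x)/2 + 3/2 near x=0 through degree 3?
x^3/12 + 3·x^2/4 + 5·x/2 + 4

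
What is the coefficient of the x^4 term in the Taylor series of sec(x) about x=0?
Expand to order 4: sec(x) = 5·x^4/24 + x^2/2 + 1 + O(x^5).
The coefficient of x^4 is 5/24.

Final answer: 5/24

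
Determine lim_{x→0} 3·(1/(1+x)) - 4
Direct substitution at x = 0 gives -1.

Final answer: -1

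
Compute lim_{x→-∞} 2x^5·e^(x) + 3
The product is a 0·∞ indeterminate form at x → -∞.
Rewrite the product as 2x^5 / e^(-x) (an ∞/∞ form) and apply L'Hôpital, or use the standard hierarchy e^(|x|) ≫ |x^5| as x → -∞.
The indeterminate product → 0, so the limit = 3.

Final answer: 3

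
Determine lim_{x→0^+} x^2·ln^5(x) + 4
The product is a 0·∞ indeterminate form at x → 0⁺.
Rewrite the product as ln^5(x) / x^(-2) and apply L'Hôpital, or use the standard hierarchy x^(-2) ≫ |ln x|^5 as x → 0⁺.
The indeterminate product → 0, so the limit = 4.

Final answer: 4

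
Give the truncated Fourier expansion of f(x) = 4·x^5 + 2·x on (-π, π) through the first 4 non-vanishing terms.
(-160·π^2 + 8·π^4 + 964)·sin(x) + (-4·π^4 - 32 + 20·π^2)·sin(2·x) + (-160·π^2/27 + 428/81 + 8·π^4/3)·sin(3·x) + (-2·π^4 - 31/16 + 5·π^2/2)·sin(4·x)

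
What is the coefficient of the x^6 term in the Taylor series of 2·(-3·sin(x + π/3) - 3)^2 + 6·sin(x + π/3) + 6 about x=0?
Expand to order 6: 2·(-3·sin(x + π/3) - 3)^2 + 6·sin(x + π/3) + 6 = x^6·(18·(√(3)/2 + 1)^2·(-1/(45·(√(3)/2 + 1)^2) - √(3)/(720·(√(3)/2 + 1)^2)) - √(3)/240) + x^5·(1/40 + 18·(√(3)/2 + 1)^2·(1/(120·(√(3)/2 + 1)^2) + √(3)/(15·(√(3)/2 + 1)^2))) + x^4·(√(3)/8 + 18·(√(3)/2 + 1)^2·(√(3)/(24·(√(3)/2 + 1)^2) + 1/(6·(√(3)/2 + 1)^2))) + x^3·(18·(√(3)/2 + 1)^2·(-√(3)/(3·(√(3)/2 + 1)^2) - 1/(6·(√(3)/2 + 1)^2)) - 1/2) + x^2·(18·(√(3)/2 + 1)^2·(-√(3)/(2·(√(3)/2 + 1)^2) - 1/(2·(√(3)/2 + 1)^2)) - 3·√(3)/2) + x·(3 + 18·(√(3)/2 + 1)^2·(√(3)/(2·(√(3)/2 + 1)^2) + (√(3)/2 + 1)^(-2))) + 3·√(3) + 6 + 18·(√(3)/2 + 1)^2 + O(x^7).
The coefficient of x^6 is 18·(√(3)/2 + 1)^2·(-1/(45·(√(3)/2 + 1)^2) - √(3)/(720·(√(3)/2 + 1)^2)) - √(3)/240.

Final answer: 18·(√(3)/2 + 1)^2·(-1/(45·(√(3)/2 + 1)^2) - √(3)/(720·(√(3)/2 + 1)^2)) - √(3)/240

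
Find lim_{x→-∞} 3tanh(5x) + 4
Evaluate the dominant behaviour as x → -∞; each term tends to a finite value or vanishes.
Limit = 1.

Final answer: 1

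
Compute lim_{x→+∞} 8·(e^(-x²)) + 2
Evaluate the dominant behaviour as x → +∞; each term tends to a finite value or vanishes.
Limit = 2.

Final answer: 2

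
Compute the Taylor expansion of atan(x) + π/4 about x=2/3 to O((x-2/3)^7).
atan(2/3) + π/4 + 9·(x - 2/3)/13 - 54·(x - 2/3)^2/169 + 81·(x - 2/3)^3/2197 + 2430·(x - 2/3)^4/28561 - 145071·(x - 2/3)^5/1856465 + 100602·(x - 2/3)^6/4826809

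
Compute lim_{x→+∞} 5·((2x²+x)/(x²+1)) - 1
Evaluate the dominant behaviour as x → +∞; each term tends to a finite value or vanishes.
Limit = 9.

Final answer: 9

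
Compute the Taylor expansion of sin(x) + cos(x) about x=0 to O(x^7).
-x^6/720 + x^5/120 + x^4/24 - x^3/6 - x^2/2 + x + 1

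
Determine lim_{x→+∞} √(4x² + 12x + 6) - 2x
As x → +∞: multiply by the conjugate to get (12x+6)/(√(4x²+12x+6)+2x); the denominator ~ 4x, so the limit is 12/4 = 3.
Limit = 3.

Final answer: 3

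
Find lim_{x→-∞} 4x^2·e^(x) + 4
The product is a 0·∞ indeterminate form at x → -∞.
Rewrite the product as 4x^2 / e^(-x) (an ∞/∞ form) and apply L'Hôpital, or use the standard hierarchy e^(|x|) ≫ |x^2| as x → -∞.
The indeterminate product → 0, so the limit = 4.

Final answer: 4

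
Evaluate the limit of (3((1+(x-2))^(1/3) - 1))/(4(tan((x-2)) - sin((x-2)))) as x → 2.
Both numerator and denominator → 0 as x → 2; this is a 0/0 indeterminate form.
Expand each to leading order near x = 2: numerator ~ (x - 2), denominator ~ 2·(x - 2)^3.
The limit of the ratio is ∞.

Final answer: ∞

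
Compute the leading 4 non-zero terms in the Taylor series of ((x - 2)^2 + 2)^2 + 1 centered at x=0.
-8·x^3 + 28·x^2 - 48·x + 37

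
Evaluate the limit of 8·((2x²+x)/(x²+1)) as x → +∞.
Evaluate the dominant behaviour as x → +∞; each term tends to a finite value or vanishes.
Limit = 16.

Final answer: 16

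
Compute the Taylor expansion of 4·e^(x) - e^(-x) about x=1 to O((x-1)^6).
(-1 + 4·e^(2))·e^(-1) + (1 + 4·e^(2))·e^(-1)·(x - 1) + (-1 + 4·e^(2))·e^(-1)·(x - 1)^2/2 + (1 + 4·e^(2))·e^(-1)·(x - 1)^3/6 + (-1 + 4·e^(2))·e^(-1)·(x - 1)^4/24 + (1 + 4·e^(2))·e^(-1)·(x - 1)^5/120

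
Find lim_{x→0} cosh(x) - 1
Direct substitution at x = 0 gives 0.

Final answer: 0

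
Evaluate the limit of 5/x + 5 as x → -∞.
Evaluate the dominant behaviour as x → -∞; each term tends to a finite value or vanishes.
Limit = 5.

Final answer: 5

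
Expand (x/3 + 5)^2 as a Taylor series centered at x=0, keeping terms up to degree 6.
x^2/9 + 10·x/3 + 25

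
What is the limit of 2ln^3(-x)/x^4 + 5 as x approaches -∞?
The quotient is an ∞/∞ indeterminate form as x → -∞.
Compare growth rates of the dominant terms (exponentials ≫ polynomials ≫ logarithms), or apply L'Hôpital's rule; the quotient → 0.
Adding the constant: 0 + 5 = 5. Limit = 5.

Final answer: 5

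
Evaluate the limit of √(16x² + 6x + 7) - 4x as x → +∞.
As x → +∞: multiply by the conjugate to get (6x+7)/(√(16x²+6x+7)+4x); the denominator ~ 8x, so the limit is 6/8 = 3/4.
Limit = 3/4.

Final answer: 3/4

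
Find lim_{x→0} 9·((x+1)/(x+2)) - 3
Direct substitution at x = 0 gives 3/2.

Final answer: 3/2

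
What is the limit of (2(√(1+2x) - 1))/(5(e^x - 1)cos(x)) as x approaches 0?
Both numerator and denominator → 0 as x → 0; this is a 0/0 indeterminate form.
Expand each to leading order near x = 0: numerator ~ 2·x, denominator ~ 5·x.
The limit of the ratio is 2/5.

Final answer: 2/5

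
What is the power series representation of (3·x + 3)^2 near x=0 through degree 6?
9·x^2 + 18·x + 9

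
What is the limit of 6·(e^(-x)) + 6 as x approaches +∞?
Evaluate the dominant behaviour as x → +∞; each term tends to a finite value or vanishes.
Limit = 6.

Final answer: 6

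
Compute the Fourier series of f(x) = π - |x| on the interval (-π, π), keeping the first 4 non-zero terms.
4·cos(x)/π + 4·cos(3·x)/(9·π) + 4·cos(5·x)/(25·π) + π/2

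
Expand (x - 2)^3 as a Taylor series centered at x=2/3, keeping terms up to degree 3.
-64/27 + 16·(x - 2/3)/3 - 4·(x - 2/3)^2 + (x - 2/3)^3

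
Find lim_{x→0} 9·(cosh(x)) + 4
Direct substitution at x = 0 gives 13.

Final answer: 13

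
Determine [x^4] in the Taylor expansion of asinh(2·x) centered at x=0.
Expand to order 4: asinh(2·x) = -4·x^3/3 + 2·x + O(x^5).
The coefficient of x^4 is 0.

Final answer: 0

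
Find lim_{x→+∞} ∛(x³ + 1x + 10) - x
This is an ∞ − ∞ indeterminate form.
Multiply by (A² + AB + B²)/(A² + AB + B²) where A = ∛(x³+1x + 10), B = x to use A³ − B³ = (A−B)(A²+AB+B²); the x³ terms cancel, leaving (1x + 10)/(A²+AB+B²) with denominator ~ 3x², so the limit is 0.
Limit = 0.

Final answer: 0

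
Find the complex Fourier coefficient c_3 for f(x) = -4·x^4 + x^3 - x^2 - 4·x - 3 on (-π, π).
Compute the real Fourier coefficients first: a_3 = -52/27 + 32·π^2/9, b_3 = -28/9 + 2·π^2/3.
Then c_3 = (a_3 − i·b_3)/2 = -26/27 + 16·π^2/9 - i·π^2/3 + 14·i/9.

Final answer: -26/27 + 16·π^2/9 - i·π^2/3 + 14·i/9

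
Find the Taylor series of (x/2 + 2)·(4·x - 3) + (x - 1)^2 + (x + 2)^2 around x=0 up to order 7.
4·x^2 + 17·x/2 - 1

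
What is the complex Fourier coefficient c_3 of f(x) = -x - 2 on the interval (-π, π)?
Compute the real Fourier coefficients first: a_3 = 0, b_3 = -2/3.
Then c_3 = (a_3 − i·b_3)/2 = i/3.

Final answer: i/3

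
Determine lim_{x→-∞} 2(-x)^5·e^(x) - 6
The product is a 0·∞ indeterminate form at x → -∞.
Rewrite the product as 2(-x)^5 / e^(-x) (an ∞/∞ form) and apply L'Hôpital, or use the standard hierarchy e^(|x|) ≫ |(-x)^5| as x → -∞.
The indeterminate product → 0, so the limit = -6.

Final answer: -6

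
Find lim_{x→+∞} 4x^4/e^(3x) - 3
The quotient is an ∞/∞ indeterminate form as x → +∞.
The exponential denominator e^(3x) dominates the polynomial numerator (e^x ≫ x^4 as x → ∞), so the quotient → 0.
Adding the constant: 0 - 3 = -3. Limit = -3.

Final answer: -3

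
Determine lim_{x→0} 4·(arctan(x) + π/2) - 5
Direct substitution at x = 0 gives -5 + 2·π.

Final answer: -5 + 2·π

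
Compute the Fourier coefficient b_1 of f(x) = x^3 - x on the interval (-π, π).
b_1 = (1/π) ∫_{-π}^{π} f(x)·sin(1x) dx.
Evaluate the integral (use parity and integration by parts as needed): b_1 = -14 + 2·π^2.

Final answer: -14 + 2·π^2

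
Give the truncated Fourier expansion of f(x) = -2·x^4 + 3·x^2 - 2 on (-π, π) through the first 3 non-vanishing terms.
(-108 + 16·π^2)·cos(x) + (9 - 4·π^2)·cos(2·x) - 2·π^4/5 - 2 + π^2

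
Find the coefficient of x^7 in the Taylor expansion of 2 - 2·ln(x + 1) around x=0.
Expand to order 7: 2 - 2·ln(x + 1) = -2·x^7/7 + x^6/3 - 2·x^5/5 + x^4/2 - 2·x^3/3 + x^2 - 2·x + 2 + O(x^8).
The coefficient of x^7 is -2/7.

Final answer: -2/7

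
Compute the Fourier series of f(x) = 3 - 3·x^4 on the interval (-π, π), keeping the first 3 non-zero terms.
(-144 + 24·π^2)·cos(x) + (9 - 6·π^2)·cos(2·x) - 3·π^4/5 + 3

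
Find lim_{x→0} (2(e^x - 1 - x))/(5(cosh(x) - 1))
Both numerator and denominator → 0 as x → 0; this is a 0/0 indeterminate form.
Expand each to leading order near x = 0: numerator ~ x^2, denominator ~ 5·x^2/2.
The limit of the ratio is 2/5.

Final answer: 2/5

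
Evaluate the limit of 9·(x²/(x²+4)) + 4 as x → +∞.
Evaluate the dominant behaviour as x → +∞; each term tends to a finite value or vanishes.
Limit = 13.

Final answer: 13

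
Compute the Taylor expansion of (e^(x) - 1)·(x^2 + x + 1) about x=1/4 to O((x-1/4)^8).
-21/16 + 21·e^(1/4)/16 + (-3/2 + 45·e^(1/4)/16)·(x - 1/4) + (-1 + 101·e^(1/4)/32)·(x - 1/4)^2 + 63·e^(1/4)·(x - 1/4)^3/32 + 103·e^(1/4)·(x - 1/4)^4/128 + 461·e^(1/4)·(x - 1/4)^5/1920 + 43·e^(1/4)·(x - 1/4)^6/768 + 41·e^(1/4)·(x - 1/4)^7/3840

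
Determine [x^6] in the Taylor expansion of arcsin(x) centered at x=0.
Expand to order 6: arcsin(x) = 3·x^5/40 + x^3/6 + x + O(x^7).
The coefficient of x^6 is 0.

Final answer: 0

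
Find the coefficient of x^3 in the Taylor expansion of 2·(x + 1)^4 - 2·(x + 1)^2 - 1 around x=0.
Expand to order 3: 2·(x + 1)^4 - 2·(x + 1)^2 - 1 = 8·x^3 + 10·x^2 + 4·x - 1 + O(x^4).
The coefficient of x^3 is 8.

Final answer: 8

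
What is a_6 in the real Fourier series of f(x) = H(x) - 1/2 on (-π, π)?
a_6 = (1/π) ∫_{-π}^{π} f(x)·cos(6x) dx.
Evaluate the integral (use parity and integration by parts as needed): a_6 = 0.

Final answer: 0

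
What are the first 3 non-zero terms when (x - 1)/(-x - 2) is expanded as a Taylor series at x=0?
3·x^2/8 - 3·x/4 + 1/2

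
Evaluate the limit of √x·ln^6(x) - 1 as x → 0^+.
The product is a 0·∞ indeterminate form at x → 0⁺.
Rewrite the product as ln^6(x) / x^(-1/2) and apply L'Hôpital, or use the standard hierarchy x^(-1/2) ≫ |ln x|^6 as x → 0⁺.
The indeterminate product → 0, so the limit = -1.

Final answer: -1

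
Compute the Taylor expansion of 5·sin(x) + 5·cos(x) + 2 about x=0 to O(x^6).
x^5/24 + 5·x^4/24 - 5·x^3/6 - 5·x^2/2 + 5·x + 7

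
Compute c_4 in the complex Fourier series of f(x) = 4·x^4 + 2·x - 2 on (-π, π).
Compute the real Fourier coefficients first: a_4 = -3/4 + 2·π^2, b_4 = -1.
Then c_4 = (a_4 − i·b_4)/2 = -3/8 + π^2 + i/2.

Final answer: -3/8 + π^2 + i/2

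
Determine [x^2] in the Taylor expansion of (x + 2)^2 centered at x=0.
Expand to order 2: (x + 2)^2 = x^2 + 4·x + 4 + O(x^3).
The coefficient of x^2 is 1.

Final answer: 1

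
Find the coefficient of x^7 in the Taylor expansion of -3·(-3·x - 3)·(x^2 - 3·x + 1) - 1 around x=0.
Expand to order 7: -3·(-3·x - 3)·(x^2 - 3·x + 1) - 1 = 9·x^3 - 18·x^2 - 18·x + 8 + O(x^8).
The coefficient of x^7 is 0.

Final answer: 0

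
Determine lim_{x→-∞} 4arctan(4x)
Evaluate the dominant behaviour as x → -∞; each term tends to a finite value or vanishes.
Limit = -2·π.

Final answer: -2·π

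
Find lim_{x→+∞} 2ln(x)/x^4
This is an ∞/∞ indeterminate form as x → +∞.
The polynomial denominator x^4 dominates the logarithmic numerator (any positive power of x ≫ ln(x) as x → ∞), so the quotient → 0.
Limit = 0.

Final answer: 0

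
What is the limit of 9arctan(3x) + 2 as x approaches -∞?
Evaluate the dominant behaviour as x → -∞; each term tends to a finite value or vanishes.
Limit = 2 - 9·π/2.

Final answer: 2 - 9·π/2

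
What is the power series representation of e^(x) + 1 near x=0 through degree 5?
x^5/120 + x^4/24 + x^3/6 + x^2/2 + x + 2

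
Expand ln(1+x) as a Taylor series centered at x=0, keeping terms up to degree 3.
x^3/3 - x^2/2 + x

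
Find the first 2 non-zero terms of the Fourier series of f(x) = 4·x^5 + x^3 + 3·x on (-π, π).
(-158·π^2 + 8·π^4 + 954)·sin(x) + (-4·π^4 - 63/2 + 19·π^2)·sin(2·x)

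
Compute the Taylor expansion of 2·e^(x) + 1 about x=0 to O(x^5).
x^4/12 + x^3/3 + x^2 + 2·x + 3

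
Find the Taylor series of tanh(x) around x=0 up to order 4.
-x^3/3 + x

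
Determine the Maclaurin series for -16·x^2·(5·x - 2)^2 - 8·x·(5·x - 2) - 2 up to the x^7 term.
-400·x^4 + 320·x^3 - 104·x^2 + 16·x - 2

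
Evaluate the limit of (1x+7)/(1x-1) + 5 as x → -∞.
Evaluate the dominant behaviour as x → -∞; each term tends to a finite value or vanishes.
Limit = 6.

Final answer: 6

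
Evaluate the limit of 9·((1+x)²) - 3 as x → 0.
Direct substitution at x = 0 gives 6.

Final answer: 6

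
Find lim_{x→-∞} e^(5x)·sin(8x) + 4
Evaluate the dominant behaviour as x → -∞; each term tends to a finite value or vanishes.
Limit = 4.

Final answer: 4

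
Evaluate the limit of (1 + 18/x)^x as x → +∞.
As x → +∞: this is the defining limit (1 + 18/x)^x → e^18.
Limit = e^(18).

Final answer: e^(18)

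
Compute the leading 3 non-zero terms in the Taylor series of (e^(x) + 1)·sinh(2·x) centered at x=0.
11·x^3/3 + 2·x^2 + 4·x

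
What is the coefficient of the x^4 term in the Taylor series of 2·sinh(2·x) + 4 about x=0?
Expand to order 4: 2·sinh(2·x) + 4 = 8·x^3/3 + 4·x + 4 + O(x^5).
The coefficient of x^4 is 0.

Final answer: 0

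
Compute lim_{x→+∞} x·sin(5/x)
As x → +∞: let u = 5/x → 0⁺; then x·sin(5/x) = 5·sin(u)/u → 5·1 = 5.
Limit = 5.

Final answer: 5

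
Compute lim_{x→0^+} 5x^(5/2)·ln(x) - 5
The product is a 0·∞ indeterminate form at x → 0⁺.
Rewrite the product as 5·ln(x) / x^(-5/2) and apply L'Hôpital, or use the standard hierarchy x^(-5/2) ≫ |ln x| as x → 0⁺.
The indeterminate product → 0, so the limit = -5.

Final answer: -5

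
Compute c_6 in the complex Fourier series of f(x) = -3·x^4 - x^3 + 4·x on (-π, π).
Compute the real Fourier coefficients first: a_6 = 1/9 - 2·π^2/3, b_6 = -25/18 + π^2/3.
Then c_6 = (a_6 − i·b_6)/2 = -π^2/3 + 1/18 - i·π^2/6 + 25·i/36.

Final answer: -π^2/3 + 1/18 - i·π^2/6 + 25·i/36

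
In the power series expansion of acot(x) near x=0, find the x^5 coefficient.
Expand to order 5: acot(x) = -x^5/5 + x^3/3 - x + π/2 + O(x^6).
The coefficient of x^5 is -1/5.

Final answer: -1/5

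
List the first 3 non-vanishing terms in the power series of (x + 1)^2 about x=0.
x^2 + 2·x + 1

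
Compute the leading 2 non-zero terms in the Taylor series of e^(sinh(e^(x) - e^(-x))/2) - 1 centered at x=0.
x^2/2 + x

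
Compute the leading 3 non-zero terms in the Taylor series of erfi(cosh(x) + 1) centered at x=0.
13·x^4·e^(4)/(12·√(π)) + x^2·e^(4)/√(π) + erfi(2)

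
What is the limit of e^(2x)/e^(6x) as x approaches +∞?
This is an ∞/∞ indeterminate form as x → +∞.
Rewrite e^(2x)/e^(6x) = e^((2−6)x) = e^(-4x); the exponent coefficient is -4 < 0 so e^(-4x) → 0.
Limit = 0.

Final answer: 0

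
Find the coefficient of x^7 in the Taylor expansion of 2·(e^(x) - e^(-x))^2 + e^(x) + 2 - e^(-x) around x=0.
Expand to order 7: 2·(e^(x) - e^(-x))^2 + e^(x) + 2 - e^(-x) = x^7/2520 + 16·x^6/45 + x^5/60 + 8·x^4/3 + x^3/3 + 8·x^2 + 2·x + 2 + O(x^8).
The coefficient of x^7 is 1/2520.

Final answer: 1/2520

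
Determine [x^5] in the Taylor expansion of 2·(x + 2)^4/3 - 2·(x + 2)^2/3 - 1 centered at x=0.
Expand to order 5: 2·(x + 2)^4/3 - 2·(x + 2)^2/3 - 1 = 2·x^4/3 + 16·x^3/3 + 46·x^2/3 + 56·x/3 + 7 + O(x^6).
The coefficient of x^5 is 0.

Final answer: 0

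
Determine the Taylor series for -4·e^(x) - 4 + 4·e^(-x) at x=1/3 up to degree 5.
(-4·e^(2/3) - 4·e^(1/3) + 4)·e^(-1/3) + (-4·e^(2/3) - 4)·e^(-1/3)·(x - 1/3) + (2 - 2·e^(2/3))·e^(-1/3)·(x - 1/3)^2 + (-2·e^(2/3) - 2)·e^(-1/3)·(x - 1/3)^3/3 + (1 - e^(2/3))·e^(-1/3)·(x - 1/3)^4/6 + (-e^(2/3) - 1)·e^(-1/3)·(x - 1/3)^5/30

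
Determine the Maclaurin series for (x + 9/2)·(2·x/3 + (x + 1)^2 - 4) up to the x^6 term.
x^3 + 43·x^2/6 + 9·x - 27/2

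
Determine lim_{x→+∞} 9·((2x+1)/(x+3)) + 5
Evaluate the dominant behaviour as x → +∞; each term tends to a finite value or vanishes.
Limit = 23.

Final answer: 23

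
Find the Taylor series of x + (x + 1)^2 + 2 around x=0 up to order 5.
x^2 + 3·x + 3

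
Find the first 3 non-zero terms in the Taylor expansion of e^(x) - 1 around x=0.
x^3/6 + x^2/2 + x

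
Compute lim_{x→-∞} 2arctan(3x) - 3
Evaluate the dominant behaviour as x → -∞; each term tends to a finite value or vanishes.
Limit = -π - 3.

Final answer: -π - 3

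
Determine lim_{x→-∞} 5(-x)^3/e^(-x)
This is an ∞/∞ indeterminate form as x → -∞.
Compare growth rates of the dominant terms (exponentials ≫ polynomials ≫ logarithms), or apply L'Hôpital's rule; the quotient → 0.
Limit = 0.

Final answer: 0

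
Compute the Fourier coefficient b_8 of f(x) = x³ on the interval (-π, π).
b_8 = (1/π) ∫_{-π}^{π} f(x)·sin(8x) dx.
Evaluate the integral (use parity and integration by parts as needed): b_8 = 3/128 - π^2/4.

Final answer: 3/128 - π^2/4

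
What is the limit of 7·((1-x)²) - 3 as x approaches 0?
Direct substitution at x = 0 gives 4.

Final answer: 4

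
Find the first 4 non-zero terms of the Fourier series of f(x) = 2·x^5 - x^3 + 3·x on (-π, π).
(-82·π^2 + 4·π^4 + 498)·sin(x) + (-2·π^4 - 39/2 + 11·π^2)·sin(2·x) + (-98·π^2/27 + 358/81 + 4·π^4/3)·sin(3·x) + (-π^4 - 69/32 + 7·π^2/4)·sin(4·x)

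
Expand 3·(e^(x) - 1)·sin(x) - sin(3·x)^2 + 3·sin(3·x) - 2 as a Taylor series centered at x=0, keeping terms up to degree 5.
119·x^5/20 + 27·x^4 - 12·x^3 - 6·x^2 + 9·x - 2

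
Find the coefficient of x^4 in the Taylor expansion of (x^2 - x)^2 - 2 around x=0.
Expand to order 4: (x^2 - x)^2 - 2 = x^4 - 2·x^3 + x^2 - 2 + O(x^5).
The coefficient of x^4 is 1.

Final answer: 1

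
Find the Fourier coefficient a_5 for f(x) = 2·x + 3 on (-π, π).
a_5 = (1/π) ∫_{-π}^{π} f(x)·cos(5x) dx.
Evaluate the integral (use parity and integration by parts as needed): a_5 = 0.

Final answer: 0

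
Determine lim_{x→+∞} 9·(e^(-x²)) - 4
Evaluate the dominant behaviour as x → +∞; each term tends to a finite value or vanishes.
Limit = -4.

Final answer: -4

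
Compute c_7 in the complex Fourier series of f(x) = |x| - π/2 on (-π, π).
Compute the real Fourier coefficients first: a_7 = -4/(49·π), b_7 = 0.
Then c_7 = (a_7 − i·b_7)/2 = -2/(49·π).

Final answer: -2/(49·π)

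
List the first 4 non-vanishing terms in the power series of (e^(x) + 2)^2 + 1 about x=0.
2·x^3 + 4·x^2 + 6·x + 10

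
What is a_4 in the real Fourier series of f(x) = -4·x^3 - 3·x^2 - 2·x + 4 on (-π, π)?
a_4 = (1/π) ∫_{-π}^{π} f(x)·cos(4x) dx.
Evaluate the integral (use parity and integration by parts as needed): a_4 = -3/4.

Final answer: -3/4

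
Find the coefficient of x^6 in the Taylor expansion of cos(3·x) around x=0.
Expand to order 6: cos(3·x) = -81·x^6/80 + 27·x^4/8 - 9·x^2/2 + 1 + O(x^7).
The coefficient of x^6 is -81/80.

Final answer: -81/80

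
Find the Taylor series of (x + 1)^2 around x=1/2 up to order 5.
9/4 + 3·(x - 1/2) + (x - 1/2)^2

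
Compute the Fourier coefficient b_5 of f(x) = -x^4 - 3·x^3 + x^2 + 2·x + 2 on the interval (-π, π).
b_5 = (1/π) ∫_{-π}^{π} f(x)·sin(5x) dx.
Evaluate the integral (use parity and integration by parts as needed): b_5 = 136/125 - 6·π^2/5.

Final answer: 136/125 - 6·π^2/5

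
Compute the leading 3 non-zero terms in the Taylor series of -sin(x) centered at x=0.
-x^5/120 + x^3/6 - x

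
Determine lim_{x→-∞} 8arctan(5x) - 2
Evaluate the dominant behaviour as x → -∞; each term tends to a finite value or vanishes.
Limit = -4·π - 2.

Final answer: -4·π - 2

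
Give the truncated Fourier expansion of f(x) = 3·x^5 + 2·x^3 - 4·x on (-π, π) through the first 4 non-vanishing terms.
(-116·π^2 + 6·π^4 + 688)·sin(x) + (-3·π^4 - 31/2 + 13·π^2)·sin(2·x) + (-28·π^2/9 - 16/27 + 2·π^4)·sin(3·x) + (-3·π^4/2 + 107/64 + 7·π^2/8)·sin(4·x)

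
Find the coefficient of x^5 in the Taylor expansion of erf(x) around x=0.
Expand to order 5: erf(x) = x^5/(5·√(π)) - 2·x^3/(3·√(π)) + 2·x/√(π) + O(x^6).
The coefficient of x^5 is 1/(5·√(π)).

Final answer: 1/(5·√(π))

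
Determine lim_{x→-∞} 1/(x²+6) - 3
Evaluate the dominant behaviour as x → -∞; each term tends to a finite value or vanishes.
Limit = -3.

Final answer: -3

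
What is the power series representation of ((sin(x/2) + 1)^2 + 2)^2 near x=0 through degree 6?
-x^6/288 - 19·x^5/320 - 7·x^4/48 + x^3/4 + 5·x^2/2 + 6·x + 9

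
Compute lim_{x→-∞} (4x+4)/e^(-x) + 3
The quotient is an ∞/∞ indeterminate form as x → -∞.
Compare growth rates of the dominant terms (exponentials ≫ polynomials ≫ logarithms), or apply L'Hôpital's rule; the quotient → 0.
Adding the constant: 0 + 3 = 3. Limit = 3.

Final answer: 3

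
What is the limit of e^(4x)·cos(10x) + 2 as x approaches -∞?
Evaluate the dominant behaviour as x → -∞; each term tends to a finite value or vanishes.
Limit = 2.

Final answer: 2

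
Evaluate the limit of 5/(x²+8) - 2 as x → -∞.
Evaluate the dominant behaviour as x → -∞; each term tends to a finite value or vanishes.
Limit = -2.

Final answer: -2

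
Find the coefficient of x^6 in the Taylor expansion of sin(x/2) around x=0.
Expand to order 6: sin(x/2) = x^5/3840 - x^3/48 + x/2 + O(x^7).
The coefficient of x^6 is 0.

Final answer: 0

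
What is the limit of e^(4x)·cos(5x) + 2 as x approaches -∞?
Evaluate the dominant behaviour as x → -∞; each term tends to a finite value or vanishes.
Limit = 2.

Final answer: 2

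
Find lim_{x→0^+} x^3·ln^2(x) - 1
The product is a 0·∞ indeterminate form at x → 0⁺.
Rewrite the product as ln^2(x) / x^(-3) and apply L'Hôpital, or use the standard hierarchy x^(-3) ≫ |ln x|^2 as x → 0⁺.
The indeterminate product → 0, so the limit = -1.

Final answer: -1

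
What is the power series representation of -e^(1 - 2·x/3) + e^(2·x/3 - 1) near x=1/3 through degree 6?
(1 - e^(14/9))·e^(-7/9) + (2 + 2·e^(14/9))·e^(-7/9)·(x - 1/3)/3 + (2 - 2·e^(14/9))·e^(-7/9)·(x - 1/3)^2/9 + (4 + 4·e^(14/9))·e^(-7/9)·(x - 1/3)^3/81 + (2 - 2·e^(14/9))·e^(-7/9)·(x - 1/3)^4/243 + (4 + 4·e^(14/9))·e^(-7/9)·(x - 1/3)^5/3645 + (4 - 4·e^(14/9))·e^(-7/9)·(x - 1/3)^6/32805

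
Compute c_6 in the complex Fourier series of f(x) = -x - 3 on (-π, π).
Compute the real Fourier coefficients first: a_6 = 0, b_6 = 1/3.
Then c_6 = (a_6 − i·b_6)/2 = -i/6.

Final answer: -i/6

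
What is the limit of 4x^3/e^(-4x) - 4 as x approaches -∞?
The quotient is an ∞/∞ indeterminate form as x → -∞.
Compare growth rates of the dominant terms (exponentials ≫ polynomials ≫ logarithms), or apply L'Hôpital's rule; the quotient → 0.
Adding the constant: 0 - 4 = -4. Limit = -4.

Final answer: -4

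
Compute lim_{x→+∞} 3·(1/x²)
Evaluate the dominant behaviour as x → +∞; each term tends to a finite value or vanishes.
Limit = 0.

Final answer: 0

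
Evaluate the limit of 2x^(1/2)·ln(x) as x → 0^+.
This is a 0·∞ indeterminate form at x → 0⁺.
Rewrite the product as 2·ln(x) / x^(-1/2) and apply L'Hôpital, or use the standard hierarchy x^(-1/2) ≫ |ln x| as x → 0⁺.
The indeterminate product → 0, so the limit = 0.

Final answer: 0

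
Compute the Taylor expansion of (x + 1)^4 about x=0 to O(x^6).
x^4 + 4·x^3 + 6·x^2 + 4·x + 1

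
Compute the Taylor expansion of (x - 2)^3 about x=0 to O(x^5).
x^3 - 6·x^2 + 12·x - 8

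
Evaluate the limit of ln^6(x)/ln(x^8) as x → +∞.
This is an ∞/∞ indeterminate form as x → +∞.
Write ln(x^8) = 8·ln(x), reducing the quotient to ln^5(x)/8 → ∞.
Limit = ∞.

Final answer: ∞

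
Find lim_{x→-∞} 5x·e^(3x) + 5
The product is a 0·∞ indeterminate form at x → -∞.
Rewrite the product as 5x / e^(-3x) (an ∞/∞ form) and apply L'Hôpital, or use the standard hierarchy e^(3|x|) ≫ |x| as x → -∞.
The indeterminate product → 0, so the limit = 5.

Final answer: 5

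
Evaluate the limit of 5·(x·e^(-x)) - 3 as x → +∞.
Evaluate the dominant behaviour as x → +∞; each term tends to a finite value or vanishes.
Limit = -3.

Final answer: -3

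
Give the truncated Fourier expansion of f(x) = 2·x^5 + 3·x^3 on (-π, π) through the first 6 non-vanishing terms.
(-74·π^2 + 4·π^4 + 444)·sin(x) + (-2·π^4 - 21/2 + 7·π^2)·sin(2·x) + (-26·π^2/27 + 52/81 + 4·π^4/3)·sin(3·x) + (-π^4 - π^2/4 + 3/32)·sin(4·x) + (-84/625 + 14·π^2/25 + 4·π^4/5)·sin(5·x) + (-2·π^4/3 - 17·π^2/27 + 17/162)·sin(6·x)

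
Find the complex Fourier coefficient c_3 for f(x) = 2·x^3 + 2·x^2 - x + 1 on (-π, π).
Compute the real Fourier coefficients first: a_3 = -8/9, b_3 = -14/9 + 4·π^2/3.
Then c_3 = (a_3 − i·b_3)/2 = -4/9 - 2·i·π^2/3 + 7·i/9.

Final answer: -4/9 - 2·i·π^2/3 + 7·i/9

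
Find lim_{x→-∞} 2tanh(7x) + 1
Evaluate the dominant behaviour as x → -∞; each term tends to a finite value or vanishes.
Limit = -1.

Final answer: -1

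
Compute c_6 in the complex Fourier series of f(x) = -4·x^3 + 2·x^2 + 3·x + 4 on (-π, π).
Compute the real Fourier coefficients first: a_6 = 2/9, b_6 = -11/9 + 4·π^2/3.
Then c_6 = (a_6 − i·b_6)/2 = 1/9 - 2·i·π^2/3 + 11·i/18.

Final answer: 1/9 - 2·i·π^2/3 + 11·i/18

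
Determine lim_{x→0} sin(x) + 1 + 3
Direct substitution at x = 0 gives 4.

Final answer: 4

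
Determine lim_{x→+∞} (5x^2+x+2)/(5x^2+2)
This is an ∞/∞ indeterminate form as x → +∞.
Divide numerator and denominator by x^2 and let the lower-order terms vanish; the leading terms give 5/5 = 1.
Limit = 1.

Final answer: 1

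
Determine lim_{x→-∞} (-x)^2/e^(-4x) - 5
The quotient is an ∞/∞ indeterminate form as x → -∞.
Compare growth rates of the dominant terms (exponentials ≫ polynomials ≫ logarithms), or apply L'Hôpital's rule; the quotient → 0.
Adding the constant: 0 - 5 = -5. Limit = -5.

Final answer: -5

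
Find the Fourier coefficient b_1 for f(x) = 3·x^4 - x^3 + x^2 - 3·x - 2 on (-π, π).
b_1 = (1/π) ∫_{-π}^{π} f(x)·sin(1x) dx.
Evaluate the integral (use parity and integration by parts as needed): b_1 = 6 - 2·π^2.

Final answer: 6 - 2·π^2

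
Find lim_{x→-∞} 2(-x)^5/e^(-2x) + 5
The quotient is an ∞/∞ indeterminate form as x → -∞.
Compare growth rates of the dominant terms (exponentials ≫ polynomials ≫ logarithms), or apply L'Hôpital's rule; the quotient → 0.
Adding the constant: 0 + 5 = 5. Limit = 5.

Final answer: 5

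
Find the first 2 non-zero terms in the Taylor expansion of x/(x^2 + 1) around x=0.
-x^3 + x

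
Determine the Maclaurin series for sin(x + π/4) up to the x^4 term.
√(2)·x^4/48 - √(2)·x^3/12 - √(2)·x^2/4 + √(2)·x/2 + √(2)/2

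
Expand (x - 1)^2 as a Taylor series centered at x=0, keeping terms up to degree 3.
x^2 - 2·x + 1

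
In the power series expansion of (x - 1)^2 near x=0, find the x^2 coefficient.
Expand to order 2: (x - 1)^2 = x^2 - 2·x + 1 + O(x^3).
The coefficient of x^2 is 1.

Final answer: 1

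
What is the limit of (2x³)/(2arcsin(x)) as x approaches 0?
Both numerator and denominator → 0 as x → 0; this is a 0/0 indeterminate form.
Expand each to leading order near x = 0: numerator ~ 2·x^3, denominator ~ 2·x.
The limit of the ratio is 0.

Final answer: 0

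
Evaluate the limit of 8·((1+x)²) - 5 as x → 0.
Direct substitution at x = 0 gives 3.

Final answer: 3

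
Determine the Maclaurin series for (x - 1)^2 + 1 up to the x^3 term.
x^2 - 2·x + 2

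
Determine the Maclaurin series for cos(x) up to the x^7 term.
-x^6/720 + x^4/24 - x^2/2 + 1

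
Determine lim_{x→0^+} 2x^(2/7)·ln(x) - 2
The product is a 0·∞ indeterminate form at x → 0⁺.
Rewrite the product as 2·ln(x) / x^(-2/7) and apply L'Hôpital, or use the standard hierarchy x^(-2/7) ≫ |ln x| as x → 0⁺.
The indeterminate product → 0, so the limit = -2.

Final answer: -2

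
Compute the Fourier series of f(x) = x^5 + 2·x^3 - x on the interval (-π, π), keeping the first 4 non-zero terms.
(-36·π^2 + 2·π^4 + 214)·sin(x) + (-π^4 - 7/2 + 3·π^2)·sin(2·x) + (-4·π^2/27 - 46/81 + 2·π^4/3)·sin(3·x) + (-π^4/2 - 3·π^2/8 + 41/64)·sin(4·x)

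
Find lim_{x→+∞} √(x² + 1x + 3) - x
This is an ∞ − ∞ indeterminate form.
Multiply and divide by the conjugate √(x²+1x + 3) + x; the x² terms cancel, leaving (1x + 3)/(√(x²+1x + 3)+x) → 1/2.
Limit = 1/2.

Final answer: 1/2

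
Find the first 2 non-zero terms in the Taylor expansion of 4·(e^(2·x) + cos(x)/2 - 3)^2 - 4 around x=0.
5 - 24·x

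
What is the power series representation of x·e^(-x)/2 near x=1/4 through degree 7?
e^(-1/4)/8 + 3·e^(-1/4)·(x - 1/4)/8 - 7·e^(-1/4)·(x - 1/4)^2/16 + 11·e^(-1/4)·(x - 1/4)^3/48 - 5·e^(-1/4)·(x - 1/4)^4/64 + 19·e^(-1/4)·(x - 1/4)^5/960 - 23·e^(-1/4)·(x - 1/4)^6/5760 + 3·e^(-1/4)·(x - 1/4)^7/4480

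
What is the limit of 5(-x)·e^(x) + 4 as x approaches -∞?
The product is a 0·∞ indeterminate form at x → -∞.
Rewrite the product as 5(-x) / e^(-x) (an ∞/∞ form) and apply L'Hôpital, or use the standard hierarchy e^(|x|) ≫ |(-x)| as x → -∞.
The indeterminate product → 0, so the limit = 4.

Final answer: 4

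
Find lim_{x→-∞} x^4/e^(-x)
This is an ∞/∞ indeterminate form as x → -∞.
Compare growth rates of the dominant terms (exponentials ≫ polynomials ≫ logarithms), or apply L'Hôpital's rule; the quotient → 0.
Limit = 0.

Final answer: 0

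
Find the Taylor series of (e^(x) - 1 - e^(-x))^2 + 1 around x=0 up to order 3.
-2·x^3/3 + 4·x^2 - 4·x + 2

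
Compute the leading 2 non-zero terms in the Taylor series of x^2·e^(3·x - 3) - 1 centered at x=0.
x^2·e^(-3) - 1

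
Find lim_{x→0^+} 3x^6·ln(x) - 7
The product is a 0·∞ indeterminate form at x → 0⁺.
Rewrite the product as 3·ln(x) / x^(-6) and apply L'Hôpital, or use the standard hierarchy x^(-6) ≫ |ln x| as x → 0⁺.
The indeterminate product → 0, so the limit = -7.

Final answer: -7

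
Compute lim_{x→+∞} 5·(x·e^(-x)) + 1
Evaluate the dominant behaviour as x → +∞; each term tends to a finite value or vanishes.
Limit = 1.

Final answer: 1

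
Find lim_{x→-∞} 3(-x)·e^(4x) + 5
The product is a 0·∞ indeterminate form at x → -∞.
Rewrite the product as 3(-x) / e^(-4x) (an ∞/∞ form) and apply L'Hôpital, or use the standard hierarchy e^(4|x|) ≫ |(-x)| as x → -∞.
The indeterminate product → 0, so the limit = 5.

Final answer: 5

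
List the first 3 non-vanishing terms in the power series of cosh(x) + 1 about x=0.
x^4/24 + x^2/2 + 2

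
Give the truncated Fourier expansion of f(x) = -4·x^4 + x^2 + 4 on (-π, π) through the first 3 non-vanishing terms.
(-196 + 32·π^2)·cos(x) + (13 - 8·π^2)·cos(2·x) - 4·π^4/5 + π^2/3 + 4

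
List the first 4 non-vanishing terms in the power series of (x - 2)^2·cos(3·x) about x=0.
18·x^3 - 17·x^2 - 4·x + 4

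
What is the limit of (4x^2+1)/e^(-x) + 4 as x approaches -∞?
The quotient is an ∞/∞ indeterminate form as x → -∞.
Compare growth rates of the dominant terms (exponentials ≫ polynomials ≫ logarithms), or apply L'Hôpital's rule; the quotient → 0.
Adding the constant: 0 + 4 = 4. Limit = 4.

Final answer: 4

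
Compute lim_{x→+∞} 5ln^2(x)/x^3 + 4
The quotient is an ∞/∞ indeterminate form as x → +∞.
The polynomial denominator x^3 dominates the logarithmic numerator (any positive power of x ≫ ln^2(x) as x → ∞), so the quotient → 0.
Adding the constant: 0 + 4 = 4. Limit = 4.

Final answer: 4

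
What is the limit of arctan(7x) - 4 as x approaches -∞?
Evaluate the dominant behaviour as x → -∞; each term tends to a finite value or vanishes.
Limit = -4 - π/2.

Final answer: -4 - π/2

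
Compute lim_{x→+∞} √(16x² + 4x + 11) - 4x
As x → +∞: multiply by the conjugate to get (4x+11)/(√(16x²+4x+11)+4x); the denominator ~ 8x, so the limit is 4/8 = 1/2.
Limit = 1/2.

Final answer: 1/2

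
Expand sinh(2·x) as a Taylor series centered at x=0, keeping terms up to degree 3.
4·x^3/3 + 2·x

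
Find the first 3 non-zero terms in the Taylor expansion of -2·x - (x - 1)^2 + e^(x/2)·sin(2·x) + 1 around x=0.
-5·x^4/8 - 13·x^3/12 + 2·x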